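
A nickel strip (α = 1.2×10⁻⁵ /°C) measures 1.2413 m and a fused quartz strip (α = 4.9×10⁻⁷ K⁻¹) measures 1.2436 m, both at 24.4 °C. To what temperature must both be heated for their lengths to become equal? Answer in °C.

T = 185.4 °C

Equal length when α₁L₁ΔT − α₂L₂ΔT = L₂ − L₁ = 2.30×10⁻³ m
α₁L₁ = 1.48956×10⁻⁵, α₂L₂ = 6.09364×10⁻⁷ → Δ(αL) = 1.4286236×10⁻⁵ m/K
ΔT = 2.30×10⁻³ / 1.4286236×10⁻⁵ = 160.994 K, so T = 24.4 + 160.994 = 185.394 °C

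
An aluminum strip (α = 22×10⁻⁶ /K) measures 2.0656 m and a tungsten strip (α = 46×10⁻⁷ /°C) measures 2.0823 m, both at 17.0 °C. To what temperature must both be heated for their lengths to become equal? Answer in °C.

Equal length when α₁L₁ΔT − α₂L₂ΔT = L₂ − L₁ = 1.67×10⁻² m
α₁L₁ = 4.54432×10⁻⁵, α₂L₂ = 9.57858×10⁻⁶ → Δ(αL) = 3.586462×10⁻⁵ m/K
ΔT = 1.67×10⁻² / 3.586462×10⁻⁵ = 465.640 K, so T = 17.0 + 465.640 = 482.640 °C

T = 482.6 °C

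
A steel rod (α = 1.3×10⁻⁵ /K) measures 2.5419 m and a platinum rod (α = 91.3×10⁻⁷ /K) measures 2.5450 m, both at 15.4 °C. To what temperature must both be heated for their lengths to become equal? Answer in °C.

L₁(1 + α₁ΔT) = L₂(1 + α₂ΔT) ⇒ ΔT = (L₂ − L₁)/(α₁L₁ − α₂L₂)
L₂ − L₁ = 2.5450 − 2.5419 = 3.10×10⁻³ m
α₁L₁ − α₂L₂ = 1.3×10⁻⁵×2.5419 − 91.3×10⁻⁷×2.5450 = 9.80885×10⁻⁶ m/K
ΔT = 3.10×10⁻³ / 9.80885×10⁻⁶ = 316.041 K
T = 15.4 + 316.041 = 331.441 °C

T = 331.4 °C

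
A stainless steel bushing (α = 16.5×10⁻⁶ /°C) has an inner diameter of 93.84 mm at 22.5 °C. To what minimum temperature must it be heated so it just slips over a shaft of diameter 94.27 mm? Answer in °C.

T = 300 °C

Required Δd = 94.27 − 93.84 = 0.43 mm
Δd = αd₀ΔT ⇒ ΔT = Δd/(αd₀) = 0.43 / (16.5×10⁻⁶ × 93.84) = 277.71 K
T_min = 22.5 + 277.71 = 300.21 °C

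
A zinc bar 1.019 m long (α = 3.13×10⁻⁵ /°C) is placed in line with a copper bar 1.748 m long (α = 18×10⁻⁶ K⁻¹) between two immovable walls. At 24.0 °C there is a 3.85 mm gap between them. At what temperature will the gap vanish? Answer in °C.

α₁L₁ = 3.18947×10⁻⁵ m/K, α₂L₂ = 3.1464×10⁻⁵ m/K → total 6.33587×10⁻⁵ m/K
ΔT = g/(α₁L₁+α₂L₂) = 3.85×10⁻³ / 6.33587×10⁻⁵ = 60.765 K
T = 24.0 + 60.765 = 84.765 °C

T = 84.8 °C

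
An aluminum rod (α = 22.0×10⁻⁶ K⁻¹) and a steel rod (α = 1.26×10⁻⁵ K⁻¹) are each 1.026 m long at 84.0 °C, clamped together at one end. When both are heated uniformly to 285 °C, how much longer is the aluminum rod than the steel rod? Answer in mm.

1.94 mm

ΔT = 201.0 K
aluminum: ΔL = 22.0×10⁻⁶ × 1.026 m × 201.0 = 4.5370×10⁻³ m = 4.5370 mm
steel: ΔL = 1.26×10⁻⁵ × 1.026 m × 201.0 = 2.5984×10⁻³ m = 2.5984 mm
difference = 4.5370 − 2.5984 = 1.9386 mm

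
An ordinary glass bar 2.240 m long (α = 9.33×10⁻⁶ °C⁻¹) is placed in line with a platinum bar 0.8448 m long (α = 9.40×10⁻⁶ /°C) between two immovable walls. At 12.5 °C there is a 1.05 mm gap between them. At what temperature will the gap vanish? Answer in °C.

T = 48.9 °C

α₁L₁ = 2.08992×10⁻⁵ m/K, α₂L₂ = 7.94112×10⁻⁶ m/K → total 2.884032×10⁻⁵ m/K
ΔT = g/(α₁L₁+α₂L₂) = 1.05×10⁻³ / 2.884032×10⁻⁵ = 36.407 K
T = 12.5 + 36.407 = 48.907 °C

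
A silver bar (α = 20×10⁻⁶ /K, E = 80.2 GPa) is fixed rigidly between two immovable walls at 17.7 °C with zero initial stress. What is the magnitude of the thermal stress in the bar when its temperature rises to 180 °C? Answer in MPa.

Fully constrained: the free strain ε = αΔT is blocked, so σ = Eε = EαΔT.
|ΔT| = 162.3 K
σ = 80.2×10⁹ × 20×10⁻⁶ × 162.3 = 2.60×10⁸ Pa

σ = 260 MPa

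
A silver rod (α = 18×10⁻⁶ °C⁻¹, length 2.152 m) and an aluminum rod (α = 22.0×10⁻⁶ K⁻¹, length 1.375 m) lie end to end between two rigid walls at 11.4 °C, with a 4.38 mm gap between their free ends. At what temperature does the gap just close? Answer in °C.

T = 74.9 °C

α₁L₁ = 3.8736×10⁻⁵ m/K, α₂L₂ = 3.025×10⁻⁵ m/K → total 6.8986×10⁻⁵ m/K
ΔT = g/(α₁L₁+α₂L₂) = 4.38×10⁻³ / 6.8986×10⁻⁵ = 63.491 K
T = 11.4 + 63.491 = 74.891 °C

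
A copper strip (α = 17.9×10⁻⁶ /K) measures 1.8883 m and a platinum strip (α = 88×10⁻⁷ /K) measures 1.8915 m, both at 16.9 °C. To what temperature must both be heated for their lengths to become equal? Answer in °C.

T = 203.4 °C

L₁(1 + α₁ΔT) = L₂(1 + α₂ΔT) ⇒ ΔT = (L₂ − L₁)/(α₁L₁ − α₂L₂)
L₂ − L₁ = 1.8915 − 1.8883 = 3.20×10⁻³ m
α₁L₁ − α₂L₂ = 17.9×10⁻⁶×1.8883 − 88×10⁻⁷×1.8915 = 1.715537×10⁻⁵ m/K
ΔT = 3.20×10⁻³ / 1.715537×10⁻⁵ = 186.531 K
T = 16.9 + 186.531 = 203.431 °C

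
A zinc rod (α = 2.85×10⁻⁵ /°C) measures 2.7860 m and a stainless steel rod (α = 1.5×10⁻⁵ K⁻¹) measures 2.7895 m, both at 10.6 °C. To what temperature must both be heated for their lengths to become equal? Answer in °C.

L₁(1 + α₁ΔT) = L₂(1 + α₂ΔT) ⇒ ΔT = (L₂ − L₁)/(α₁L₁ − α₂L₂)
L₂ − L₁ = 2.7895 − 2.7860 = 3.50×10⁻³ m
α₁L₁ − α₂L₂ = 2.85×10⁻⁵×2.7860 − 1.5×10⁻⁵×2.7895 = 3.75585×10⁻⁵ m/K
ΔT = 3.50×10⁻³ / 3.75585×10⁻⁵ = 93.188 K
T = 10.6 + 93.188 = 103.788 °C

T = 103.8 °C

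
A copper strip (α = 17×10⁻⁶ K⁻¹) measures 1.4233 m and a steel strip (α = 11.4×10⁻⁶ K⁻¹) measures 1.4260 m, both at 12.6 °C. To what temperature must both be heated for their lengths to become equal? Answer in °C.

L₁(1 + α₁ΔT) = L₂(1 + α₂ΔT) ⇒ ΔT = (L₂ − L₁)/(α₁L₁ − α₂L₂)
L₂ − L₁ = 1.4260 − 1.4233 = 2.70×10⁻³ m
α₁L₁ − α₂L₂ = 17×10⁻⁶×1.4233 − 11.4×10⁻⁶×1.4260 = 7.9397×10⁻⁶ m/K
ΔT = 2.70×10⁻³ / 7.9397×10⁻⁶ = 340.063 K
T = 12.6 + 340.063 = 352.663 °C

T = 352.7 °C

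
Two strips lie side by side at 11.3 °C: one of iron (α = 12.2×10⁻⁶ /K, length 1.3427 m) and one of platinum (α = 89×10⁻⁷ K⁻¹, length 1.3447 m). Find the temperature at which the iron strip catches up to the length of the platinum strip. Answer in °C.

T = 464.5 °C

L₁(1 + α₁ΔT) = L₂(1 + α₂ΔT) ⇒ ΔT = (L₂ − L₁)/(α₁L₁ − α₂L₂)
L₂ − L₁ = 1.3447 − 1.3427 = 2.00×10⁻³ m
α₁L₁ − α₂L₂ = 12.2×10⁻⁶×1.3427 − 89×10⁻⁷×1.3447 = 4.41311×10⁻⁶ m/K
ΔT = 2.00×10⁻³ / 4.41311×10⁻⁶ = 453.195 K
T = 11.3 + 453.195 = 464.495 °C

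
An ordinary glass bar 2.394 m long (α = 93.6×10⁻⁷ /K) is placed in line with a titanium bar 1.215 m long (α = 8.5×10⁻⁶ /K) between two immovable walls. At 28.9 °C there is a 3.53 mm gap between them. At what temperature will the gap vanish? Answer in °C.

Gap closes when ΔL₁ + ΔL₂ = 3.53 mm = 3.53×10⁻³ m
(α₁L₁ + α₂L₂)ΔT = g
α₁L₁ + α₂L₂ = 93.6×10⁻⁷×2.394 + 8.5×10⁻⁶×1.215 = 3.273534×10⁻⁵ m/K
ΔT = 3.53×10⁻³ / 3.273534×10⁻⁵ = 107.83 K
T = 28.9 + 107.83 = 136.73 °C

T = 137 °C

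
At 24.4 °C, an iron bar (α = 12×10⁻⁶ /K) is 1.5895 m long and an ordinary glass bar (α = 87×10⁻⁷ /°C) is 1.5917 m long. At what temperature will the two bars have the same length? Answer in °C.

Equal length when α₁L₁ΔT − α₂L₂ΔT = L₂ − L₁ = 2.20×10⁻³ m
α₁L₁ = 1.9074×10⁻⁵, α₂L₂ = 1.384779×10⁻⁵ → Δ(αL) = 5.22621×10⁻⁶ m/K
ΔT = 2.20×10⁻³ / 5.22621×10⁻⁶ = 420.955 K, so T = 24.4 + 420.955 = 445.355 °C

T = 445.4 °C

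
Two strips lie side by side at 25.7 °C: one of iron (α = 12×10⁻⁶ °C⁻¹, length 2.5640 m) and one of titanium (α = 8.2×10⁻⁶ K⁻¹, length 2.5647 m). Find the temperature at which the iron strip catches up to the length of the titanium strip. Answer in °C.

Equal length when α₁L₁ΔT − α₂L₂ΔT = L₂ − L₁ = 7.00×10⁻⁴ m
α₁L₁ = 3.0768×10⁻⁵, α₂L₂ = 2.103054×10⁻⁵ → Δ(αL) = 9.73746×10⁻⁶ m/K
ΔT = 7.00×10⁻⁴ / 9.73746×10⁻⁶ = 71.8873 K, so T = 25.7 + 71.8873 = 97.5873 °C

T = 97.59 °C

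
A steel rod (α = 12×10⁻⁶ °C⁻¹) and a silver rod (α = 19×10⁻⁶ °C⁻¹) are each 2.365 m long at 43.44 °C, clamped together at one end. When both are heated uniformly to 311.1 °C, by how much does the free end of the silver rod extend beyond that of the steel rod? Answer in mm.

4.43 mm

ΔT = 267.66 K
steel: ΔL = 12×10⁻⁶ × 2.365 m × 267.66 = 7.5962×10⁻³ m = 7.5962 mm
silver: ΔL = 19×10⁻⁶ × 2.365 m × 267.66 = 1.2027×10⁻² m = 12.027 mm
difference = 12.027 − 7.5962 = 4.4308 mm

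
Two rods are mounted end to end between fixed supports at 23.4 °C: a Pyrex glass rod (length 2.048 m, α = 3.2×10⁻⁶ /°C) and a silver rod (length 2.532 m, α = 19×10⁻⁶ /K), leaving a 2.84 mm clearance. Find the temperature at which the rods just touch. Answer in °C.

Gap closes when ΔL₁ + ΔL₂ = 2.84 mm = 2.84×10⁻³ m
(α₁L₁ + α₂L₂)ΔT = g
α₁L₁ + α₂L₂ = 3.2×10⁻⁶×2.048 + 19×10⁻⁶×2.532 = 5.46616×10⁻⁵ m/K
ΔT = 2.84×10⁻³ / 5.46616×10⁻⁵ = 51.956 K
T = 23.4 + 51.956 = 75.356 °C

T = 75.4 °C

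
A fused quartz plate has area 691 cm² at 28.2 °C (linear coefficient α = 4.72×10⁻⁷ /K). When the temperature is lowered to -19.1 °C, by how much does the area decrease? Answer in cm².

Area coefficient ≈ 2α; |ΔT| = 47.3 K
ΔA = 2αA₀ΔT = 2(4.72×10⁻⁷)(691)(47.3) = 0.0309 cm²

ΔA = 0.0309 cm²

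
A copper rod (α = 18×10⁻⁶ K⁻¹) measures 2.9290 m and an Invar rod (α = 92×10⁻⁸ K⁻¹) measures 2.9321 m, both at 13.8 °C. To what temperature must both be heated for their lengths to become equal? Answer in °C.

T = 75.77 °C

Equal length when α₁L₁ΔT − α₂L₂ΔT = L₂ − L₁ = 3.10×10⁻³ m
α₁L₁ = 5.2722×10⁻⁵, α₂L₂ = 2.697532×10⁻⁶ → Δ(αL) = 5.0024468×10⁻⁵ m/K
ΔT = 3.10×10⁻³ / 5.0024468×10⁻⁵ = 61.9697 K, so T = 13.8 + 61.9697 = 75.7697 °C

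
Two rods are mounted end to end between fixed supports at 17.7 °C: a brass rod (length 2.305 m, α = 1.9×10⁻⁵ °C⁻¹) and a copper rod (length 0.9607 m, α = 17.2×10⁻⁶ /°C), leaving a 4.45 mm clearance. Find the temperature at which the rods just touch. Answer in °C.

α₁L₁ = 4.3795×10⁻⁵ m/K, α₂L₂ = 1.652404×10⁻⁵ m/K → total 6.031904×10⁻⁵ m/K
ΔT = g/(α₁L₁+α₂L₂) = 4.45×10⁻³ / 6.031904×10⁻⁵ = 73.774 K
T = 17.7 + 73.774 = 91.474 °C

T = 91.5 °C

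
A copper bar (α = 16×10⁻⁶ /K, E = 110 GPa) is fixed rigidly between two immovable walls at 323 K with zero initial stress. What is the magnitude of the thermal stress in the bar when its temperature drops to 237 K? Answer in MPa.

Fully constrained: the free strain ε = αΔT is blocked, so σ = Eε = EαΔT.
|ΔT| = 86 K
σ = 110×10⁹ × 16×10⁻⁶ × 86 = 1.51×10⁸ Pa

σ = 151 MPa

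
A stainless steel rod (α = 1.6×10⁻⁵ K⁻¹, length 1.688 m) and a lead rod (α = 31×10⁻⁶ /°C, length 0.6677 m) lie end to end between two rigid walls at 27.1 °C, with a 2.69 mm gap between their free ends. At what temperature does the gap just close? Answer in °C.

Gap closes when ΔL₁ + ΔL₂ = 2.69 mm = 2.69×10⁻³ m
(α₁L₁ + α₂L₂)ΔT = g
α₁L₁ + α₂L₂ = 1.6×10⁻⁵×1.688 + 31×10⁻⁶×0.6677 = 4.77067×10⁻⁵ m/K
ΔT = 2.69×10⁻³ / 4.77067×10⁻⁵ = 56.386 K
T = 27.1 + 56.386 = 83.486 °C

T = 83.5 °C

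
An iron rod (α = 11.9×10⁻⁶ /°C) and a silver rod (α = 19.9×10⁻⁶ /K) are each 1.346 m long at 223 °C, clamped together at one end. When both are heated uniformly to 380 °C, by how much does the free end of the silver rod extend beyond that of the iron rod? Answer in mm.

ΔT = 157 K
iron: ΔL = 11.9×10⁻⁶ × 1.346 m × 157 = 2.5147×10⁻³ m = 2.5147 mm
silver: ΔL = 19.9×10⁻⁶ × 1.346 m × 157 = 4.2053×10⁻³ m = 4.2053 mm
difference = 4.2053 − 2.5147 = 1.6906 mm

1.69 mm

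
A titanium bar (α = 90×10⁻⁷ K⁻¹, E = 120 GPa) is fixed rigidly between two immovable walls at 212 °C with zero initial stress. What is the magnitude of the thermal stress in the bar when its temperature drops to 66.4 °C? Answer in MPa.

σ = 157 MPa

Fully constrained: the free strain ε = αΔT is blocked, so σ = Eε = EαΔT.
|ΔT| = 145.6 K
σ = 120×10⁹ × 90×10⁻⁷ × 145.6 = 1.57×10⁸ Pa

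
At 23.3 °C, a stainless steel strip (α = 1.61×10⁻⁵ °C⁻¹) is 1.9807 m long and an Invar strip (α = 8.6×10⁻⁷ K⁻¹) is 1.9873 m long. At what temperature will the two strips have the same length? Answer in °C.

T = 242.0 °C

Equal length when α₁L₁ΔT − α₂L₂ΔT = L₂ − L₁ = 6.60×10⁻³ m
α₁L₁ = 3.188927×10⁻⁵, α₂L₂ = 1.709078×10⁻⁶ → Δ(αL) = 3.0180192×10⁻⁵ m/K
ΔT = 6.60×10⁻³ / 3.0180192×10⁻⁵ = 218.686 K, so T = 23.3 + 218.686 = 241.986 °C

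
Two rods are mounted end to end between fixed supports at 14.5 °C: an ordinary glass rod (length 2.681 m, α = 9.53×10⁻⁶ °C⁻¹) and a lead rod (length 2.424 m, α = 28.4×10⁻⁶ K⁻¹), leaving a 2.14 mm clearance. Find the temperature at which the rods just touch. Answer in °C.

Gap closes when ΔL₁ + ΔL₂ = 2.14 mm = 2.14×10⁻³ m
(α₁L₁ + α₂L₂)ΔT = g
α₁L₁ + α₂L₂ = 9.53×10⁻⁶×2.681 + 28.4×10⁻⁶×2.424 = 9.439153×10⁻⁵ m/K
ΔT = 2.14×10⁻³ / 9.439153×10⁻⁵ = 22.672 K
T = 14.5 + 22.672 = 37.172 °C

T = 37.2 °C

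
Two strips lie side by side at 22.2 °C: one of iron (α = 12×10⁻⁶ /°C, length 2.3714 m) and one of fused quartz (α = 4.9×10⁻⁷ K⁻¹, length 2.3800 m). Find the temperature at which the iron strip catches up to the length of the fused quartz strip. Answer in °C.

L₁(1 + α₁ΔT) = L₂(1 + α₂ΔT) ⇒ ΔT = (L₂ − L₁)/(α₁L₁ − α₂L₂)
L₂ − L₁ = 2.3800 − 2.3714 = 8.60×10⁻³ m
α₁L₁ − α₂L₂ = 12×10⁻⁶×2.3714 − 4.9×10⁻⁷×2.3800 = 2.72906×10⁻⁵ m/K
ΔT = 8.60×10⁻³ / 2.72906×10⁻⁵ = 315.127 K
T = 22.2 + 315.127 = 337.327 °C

T = 337.3 °C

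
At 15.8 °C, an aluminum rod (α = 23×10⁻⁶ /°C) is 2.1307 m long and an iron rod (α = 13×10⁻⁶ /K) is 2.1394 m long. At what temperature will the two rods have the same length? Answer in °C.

L₁(1 + α₁ΔT) = L₂(1 + α₂ΔT) ⇒ ΔT = (L₂ − L₁)/(α₁L₁ − α₂L₂)
L₂ − L₁ = 2.1394 − 2.1307 = 8.70×10⁻³ m
α₁L₁ − α₂L₂ = 23×10⁻⁶×2.1307 − 13×10⁻⁶×2.1394 = 2.11939×10⁻⁵ m/K
ΔT = 8.70×10⁻³ / 2.11939×10⁻⁵ = 410.495 K
T = 15.8 + 410.495 = 426.295 °C

T = 426.3 °C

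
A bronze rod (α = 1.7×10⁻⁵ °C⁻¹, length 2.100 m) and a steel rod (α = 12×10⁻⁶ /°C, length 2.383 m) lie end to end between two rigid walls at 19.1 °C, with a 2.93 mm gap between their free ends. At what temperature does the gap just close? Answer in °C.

Gap closes when ΔL₁ + ΔL₂ = 2.93 mm = 2.93×10⁻³ m
(α₁L₁ + α₂L₂)ΔT = g
α₁L₁ + α₂L₂ = 1.7×10⁻⁵×2.100 + 12×10⁻⁶×2.383 = 6.4296×10⁻⁵ m/K
ΔT = 2.93×10⁻³ / 6.4296×10⁻⁵ = 45.570 K
T = 19.1 + 45.570 = 64.670 °C

T = 64.7 °C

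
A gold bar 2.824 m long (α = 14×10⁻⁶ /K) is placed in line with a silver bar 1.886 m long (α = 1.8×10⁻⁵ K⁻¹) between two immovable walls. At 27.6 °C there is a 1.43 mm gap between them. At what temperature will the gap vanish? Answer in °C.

α₁L₁ = 3.9536×10⁻⁵ m/K, α₂L₂ = 3.3948×10⁻⁵ m/K → total 7.3484×10⁻⁵ m/K
ΔT = g/(α₁L₁+α₂L₂) = 1.43×10⁻³ / 7.3484×10⁻⁵ = 19.460 K
T = 27.6 + 19.460 = 47.060 °C

T = 47.1 °C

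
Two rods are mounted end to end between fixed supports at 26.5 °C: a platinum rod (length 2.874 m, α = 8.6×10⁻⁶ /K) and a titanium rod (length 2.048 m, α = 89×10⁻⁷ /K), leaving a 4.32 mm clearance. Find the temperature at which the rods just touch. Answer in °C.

T = 127 °C

Gap closes when ΔL₁ + ΔL₂ = 4.32 mm = 4.32×10⁻³ m
(α₁L₁ + α₂L₂)ΔT = g
α₁L₁ + α₂L₂ = 8.6×10⁻⁶×2.874 + 89×10⁻⁷×2.048 = 4.29436×10⁻⁵ m/K
ΔT = 4.32×10⁻³ / 4.29436×10⁻⁵ = 100.60 K
T = 26.5 + 100.60 = 127.10 °C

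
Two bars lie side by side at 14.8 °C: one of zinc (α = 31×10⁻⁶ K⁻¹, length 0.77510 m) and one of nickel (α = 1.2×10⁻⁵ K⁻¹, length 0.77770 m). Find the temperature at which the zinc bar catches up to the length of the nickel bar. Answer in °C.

Equal length when α₁L₁ΔT − α₂L₂ΔT = L₂ − L₁ = 2.60×10⁻³ m
α₁L₁ = 2.40281×10⁻⁵, α₂L₂ = 9.3324×10⁻⁶ → Δ(αL) = 1.46957×10⁻⁵ m/K
ΔT = 2.60×10⁻³ / 1.46957×10⁻⁵ = 176.923 K, so T = 14.8 + 176.923 = 191.723 °C

T = 191.7 °C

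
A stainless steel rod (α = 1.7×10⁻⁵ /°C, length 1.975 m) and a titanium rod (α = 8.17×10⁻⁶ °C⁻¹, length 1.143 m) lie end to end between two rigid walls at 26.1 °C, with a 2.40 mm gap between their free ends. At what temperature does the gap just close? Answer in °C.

T = 82.0 °C

Gap closes when ΔL₁ + ΔL₂ = 2.40 mm = 2.40×10⁻³ m
(α₁L₁ + α₂L₂)ΔT = g
α₁L₁ + α₂L₂ = 1.7×10⁻⁵×1.975 + 8.17×10⁻⁶×1.143 = 4.291331×10⁻⁵ m/K
ΔT = 2.40×10⁻³ / 4.291331×10⁻⁵ = 55.927 K
T = 26.1 + 55.927 = 82.027 °C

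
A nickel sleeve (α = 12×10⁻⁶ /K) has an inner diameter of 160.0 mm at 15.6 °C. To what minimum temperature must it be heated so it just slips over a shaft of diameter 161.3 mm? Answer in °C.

Required Δd = 161.3 − 160.0 = 1.3 mm
Δd = αd₀ΔT ⇒ ΔT = Δd/(αd₀) = 1.3 / (12×10⁻⁶ × 160.0) = 677.08 K
T_min = 15.6 + 677.08 = 692.68 °C

T = 693 °C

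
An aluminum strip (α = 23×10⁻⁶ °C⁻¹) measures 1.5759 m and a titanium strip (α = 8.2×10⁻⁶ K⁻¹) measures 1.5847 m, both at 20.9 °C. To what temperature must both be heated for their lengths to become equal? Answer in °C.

T = 399.4 °C

L₁(1 + α₁ΔT) = L₂(1 + α₂ΔT) ⇒ ΔT = (L₂ − L₁)/(α₁L₁ − α₂L₂)
L₂ − L₁ = 1.5847 − 1.5759 = 8.80×10⁻³ m
α₁L₁ − α₂L₂ = 23×10⁻⁶×1.5759 − 8.2×10⁻⁶×1.5847 = 2.325116×10⁻⁵ m/K
ΔT = 8.80×10⁻³ / 2.325116×10⁻⁵ = 378.476 K
T = 20.9 + 378.476 = 399.376 °C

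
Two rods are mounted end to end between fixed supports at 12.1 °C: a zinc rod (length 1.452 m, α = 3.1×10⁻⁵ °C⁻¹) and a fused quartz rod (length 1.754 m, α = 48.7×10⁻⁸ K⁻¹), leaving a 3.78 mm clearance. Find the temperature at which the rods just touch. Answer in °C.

α₁L₁ = 4.5012×10⁻⁵ m/K, α₂L₂ = 8.54198×10⁻⁷ m/K → total 4.5866198×10⁻⁵ m/K
ΔT = g/(α₁L₁+α₂L₂) = 3.78×10⁻³ / 4.5866198×10⁻⁵ = 82.414 K
T = 12.1 + 82.414 = 94.514 °C

T = 94.5 °C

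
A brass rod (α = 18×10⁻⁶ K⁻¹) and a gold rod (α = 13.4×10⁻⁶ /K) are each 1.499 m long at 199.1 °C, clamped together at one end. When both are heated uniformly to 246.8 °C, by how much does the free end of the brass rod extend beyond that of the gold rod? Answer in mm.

ΔT = 47.7 K
brass: ΔL = 18×10⁻⁶ × 1.499 m × 47.7 = 1.2870×10⁻³ m = 1.2870 mm
gold: ΔL = 13.4×10⁻⁶ × 1.499 m × 47.7 = 9.5813×10⁻⁴ m = 0.95813 mm
difference = 1.2870 − 0.95813 = 0.32887 mm

0.329 mm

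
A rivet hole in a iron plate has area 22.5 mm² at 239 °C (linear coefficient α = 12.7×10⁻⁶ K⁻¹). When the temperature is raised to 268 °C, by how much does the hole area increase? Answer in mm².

Area coefficient ≈ 2α; |ΔT| = 29 K
ΔA = 2αA₀ΔT = 2(12.7×10⁻⁶)(22.5)(29) = 0.0166 mm²

ΔA = 0.0166 mm²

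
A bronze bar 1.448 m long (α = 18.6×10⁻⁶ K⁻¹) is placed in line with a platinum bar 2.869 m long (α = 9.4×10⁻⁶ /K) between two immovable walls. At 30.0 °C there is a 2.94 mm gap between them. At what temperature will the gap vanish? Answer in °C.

T = 84.5 °C

Gap closes when ΔL₁ + ΔL₂ = 2.94 mm = 2.94×10⁻³ m
(α₁L₁ + α₂L₂)ΔT = g
α₁L₁ + α₂L₂ = 18.6×10⁻⁶×1.448 + 9.4×10⁻⁶×2.869 = 5.39014×10⁻⁵ m/K
ΔT = 2.94×10⁻³ / 5.39014×10⁻⁵ = 54.544 K
T = 30.0 + 54.544 = 84.544 °C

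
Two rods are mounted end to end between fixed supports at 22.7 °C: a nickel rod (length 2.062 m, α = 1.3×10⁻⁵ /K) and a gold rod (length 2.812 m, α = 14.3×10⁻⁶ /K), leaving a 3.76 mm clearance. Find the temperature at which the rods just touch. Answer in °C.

Gap closes when ΔL₁ + ΔL₂ = 3.76 mm = 3.76×10⁻³ m
(α₁L₁ + α₂L₂)ΔT = g
α₁L₁ + α₂L₂ = 1.3×10⁻⁵×2.062 + 14.3×10⁻⁶×2.812 = 6.70176×10⁻⁵ m/K
ΔT = 3.76×10⁻³ / 6.70176×10⁻⁵ = 56.105 K
T = 22.7 + 56.105 = 78.805 °C

T = 78.8 °C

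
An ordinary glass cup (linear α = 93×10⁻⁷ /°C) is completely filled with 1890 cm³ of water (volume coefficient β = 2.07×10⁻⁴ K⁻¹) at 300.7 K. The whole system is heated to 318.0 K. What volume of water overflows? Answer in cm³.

The cup also expands: β_container ≈ 3α = 2.79×10⁻⁵ /K
Net overflow = V₀(β_liq − 3α_cont)ΔT
β − 3α = 2.07×10⁻⁴ − 2.79×10⁻⁵ = 1.791×10⁻⁴ /K; ΔT = 17.3 K
ΔV = 1890 × 1.791×10⁻⁴ × 17.3 = 5.86 cm³

5.86 cm³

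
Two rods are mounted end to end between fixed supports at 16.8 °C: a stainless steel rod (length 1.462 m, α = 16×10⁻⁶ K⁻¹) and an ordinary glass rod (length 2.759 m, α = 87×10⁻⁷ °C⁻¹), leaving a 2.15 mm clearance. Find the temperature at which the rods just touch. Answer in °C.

Gap closes when ΔL₁ + ΔL₂ = 2.15 mm = 2.15×10⁻³ m
(α₁L₁ + α₂L₂)ΔT = g
α₁L₁ + α₂L₂ = 16×10⁻⁶×1.462 + 87×10⁻⁷×2.759 = 4.73953×10⁻⁵ m/K
ΔT = 2.15×10⁻³ / 4.73953×10⁻⁵ = 45.363 K
T = 16.8 + 45.363 = 62.163 °C

T = 62.2 °C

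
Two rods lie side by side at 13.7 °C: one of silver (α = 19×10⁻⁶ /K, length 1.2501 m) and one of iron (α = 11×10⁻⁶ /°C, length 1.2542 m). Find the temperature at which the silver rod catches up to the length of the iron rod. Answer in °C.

T = 425.5 °C

Equal length when α₁L₁ΔT − α₂L₂ΔT = L₂ − L₁ = 4.10×10⁻³ m
α₁L₁ = 2.37519×10⁻⁵, α₂L₂ = 1.37962×10⁻⁵ → Δ(αL) = 9.9557×10⁻⁶ m/K
ΔT = 4.10×10⁻³ / 9.9557×10⁻⁶ = 411.824 K, so T = 13.7 + 411.824 = 425.524 °C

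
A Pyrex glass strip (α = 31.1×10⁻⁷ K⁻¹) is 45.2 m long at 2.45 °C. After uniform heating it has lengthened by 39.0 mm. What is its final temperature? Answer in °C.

T = 280 °C

ΔL = αL₀ΔT ⇒ ΔT = ΔL / (αL₀)
ΔT = 39.0×10⁻³ m / (31.1×10⁻⁷ × 45.2 m) = 277.44 K
T = 2.45 + 277.44 = 279.89 °C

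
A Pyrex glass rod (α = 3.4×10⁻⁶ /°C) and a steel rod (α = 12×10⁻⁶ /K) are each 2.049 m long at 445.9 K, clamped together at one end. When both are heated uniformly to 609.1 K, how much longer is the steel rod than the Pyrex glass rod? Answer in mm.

ΔT = 163.2 K
Pyrex glass: ΔL = 3.4×10⁻⁶ × 2.049 m × 163.2 = 1.1369×10⁻³ m = 1.1369 mm
steel: ΔL = 12×10⁻⁶ × 2.049 m × 163.2 = 4.0128×10⁻³ m = 4.0128 mm
difference = 4.0128 − 1.1369 = 2.8759 mm

2.88 mm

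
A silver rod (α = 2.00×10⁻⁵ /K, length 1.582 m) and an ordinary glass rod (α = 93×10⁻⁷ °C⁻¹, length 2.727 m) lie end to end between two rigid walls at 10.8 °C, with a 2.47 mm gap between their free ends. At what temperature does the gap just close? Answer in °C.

Gap closes when ΔL₁ + ΔL₂ = 2.47 mm = 2.47×10⁻³ m
(α₁L₁ + α₂L₂)ΔT = g
α₁L₁ + α₂L₂ = 2.00×10⁻⁵×1.582 + 93×10⁻⁷×2.727 = 5.70011×10⁻⁵ m/K
ΔT = 2.47×10⁻³ / 5.70011×10⁻⁵ = 43.332 K
T = 10.8 + 43.332 = 54.132 °C

T = 54.1 °C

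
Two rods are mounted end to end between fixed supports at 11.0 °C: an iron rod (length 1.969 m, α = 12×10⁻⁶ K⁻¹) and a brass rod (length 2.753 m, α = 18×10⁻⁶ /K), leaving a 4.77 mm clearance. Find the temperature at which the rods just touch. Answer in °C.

Gap closes when ΔL₁ + ΔL₂ = 4.77 mm = 4.77×10⁻³ m
(α₁L₁ + α₂L₂)ΔT = g
α₁L₁ + α₂L₂ = 12×10⁻⁶×1.969 + 18×10⁻⁶×2.753 = 7.3182×10⁻⁵ m/K
ΔT = 4.77×10⁻³ / 7.3182×10⁻⁵ = 65.180 K
T = 11.0 + 65.180 = 76.180 °C

T = 76.2 °C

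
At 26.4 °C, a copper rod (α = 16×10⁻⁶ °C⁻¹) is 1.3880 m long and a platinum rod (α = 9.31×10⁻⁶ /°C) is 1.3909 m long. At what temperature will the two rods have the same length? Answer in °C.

Equal length when α₁L₁ΔT − α₂L₂ΔT = L₂ − L₁ = 2.90×10⁻³ m
α₁L₁ = 2.2208×10⁻⁵, α₂L₂ = 1.2949279×10⁻⁵ → Δ(αL) = 9.258721×10⁻⁶ m/K
ΔT = 2.90×10⁻³ / 9.258721×10⁻⁶ = 313.218 K, so T = 26.4 + 313.218 = 339.618 °C

T = 339.6 °C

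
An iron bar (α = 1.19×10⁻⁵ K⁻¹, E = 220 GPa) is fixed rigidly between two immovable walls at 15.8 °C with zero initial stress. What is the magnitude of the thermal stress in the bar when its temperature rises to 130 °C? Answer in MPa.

σ = 299 MPa

Fully constrained: the free strain ε = αΔT is blocked, so σ = Eε = EαΔT.
|ΔT| = 114.2 K
σ = 220×10⁹ × 1.19×10⁻⁵ × 114.2 = 2.99×10⁸ Pa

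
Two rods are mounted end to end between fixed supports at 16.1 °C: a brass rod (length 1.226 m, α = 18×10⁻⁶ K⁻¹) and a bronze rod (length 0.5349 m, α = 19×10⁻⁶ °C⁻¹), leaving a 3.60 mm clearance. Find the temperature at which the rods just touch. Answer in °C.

T = 128 °C

Gap closes when ΔL₁ + ΔL₂ = 3.60 mm = 3.60×10⁻³ m
(α₁L₁ + α₂L₂)ΔT = g
α₁L₁ + α₂L₂ = 18×10⁻⁶×1.226 + 19×10⁻⁶×0.5349 = 3.22311×10⁻⁵ m/K
ΔT = 3.60×10⁻³ / 3.22311×10⁻⁵ = 111.69 K
T = 16.1 + 111.69 = 127.79 °C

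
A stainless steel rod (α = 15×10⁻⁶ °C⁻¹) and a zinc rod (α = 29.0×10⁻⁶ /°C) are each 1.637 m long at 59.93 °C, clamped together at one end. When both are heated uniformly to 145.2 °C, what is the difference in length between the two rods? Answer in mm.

1.95 mm

ΔT = 85.27 K
stainless steel: ΔL = 15×10⁻⁶ × 1.637 m × 85.27 = 2.0938×10⁻³ m = 2.0938 mm
zinc: ΔL = 29.0×10⁻⁶ × 1.637 m × 85.27 = 4.0480×10⁻³ m = 4.0480 mm
difference = 4.0480 − 2.0938 = 1.9542 mm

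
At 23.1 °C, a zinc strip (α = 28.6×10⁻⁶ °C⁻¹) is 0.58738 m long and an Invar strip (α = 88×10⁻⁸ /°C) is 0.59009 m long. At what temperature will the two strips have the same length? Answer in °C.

T = 189.6 °C

Equal length when α₁L₁ΔT − α₂L₂ΔT = L₂ − L₁ = 2.71×10⁻³ m
α₁L₁ = 1.6799068×10⁻⁵, α₂L₂ = 5.192792×10⁻⁷ → Δ(αL) = 1.62797888×10⁻⁵ m/K
ΔT = 2.71×10⁻³ / 1.62797888×10⁻⁵ = 166.464 K, so T = 23.1 + 166.464 = 189.564 °C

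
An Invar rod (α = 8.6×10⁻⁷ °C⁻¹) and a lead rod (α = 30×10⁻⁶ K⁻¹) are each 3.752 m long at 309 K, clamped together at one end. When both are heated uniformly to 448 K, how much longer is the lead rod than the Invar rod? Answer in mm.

ΔT = 139 K
Invar: ΔL = 8.6×10⁻⁷ × 3.752 m × 139 = 4.4851×10⁻⁴ m = 0.44851 mm
lead: ΔL = 30×10⁻⁶ × 3.752 m × 139 = 1.5646×10⁻² m = 15.646 mm
difference = 15.646 − 0.44851 = 15.19749 mm

15.2 mm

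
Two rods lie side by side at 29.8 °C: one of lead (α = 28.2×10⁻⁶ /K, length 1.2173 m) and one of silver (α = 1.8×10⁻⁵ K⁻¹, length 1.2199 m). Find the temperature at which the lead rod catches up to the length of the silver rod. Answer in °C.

T = 240.0 °C

Equal length when α₁L₁ΔT − α₂L₂ΔT = L₂ − L₁ = 2.60×10⁻³ m
α₁L₁ = 3.432786×10⁻⁵, α₂L₂ = 2.19582×10⁻⁵ → Δ(αL) = 1.236966×10⁻⁵ m/K
ΔT = 2.60×10⁻³ / 1.236966×10⁻⁵ = 210.192 K, so T = 29.8 + 210.192 = 239.992 °C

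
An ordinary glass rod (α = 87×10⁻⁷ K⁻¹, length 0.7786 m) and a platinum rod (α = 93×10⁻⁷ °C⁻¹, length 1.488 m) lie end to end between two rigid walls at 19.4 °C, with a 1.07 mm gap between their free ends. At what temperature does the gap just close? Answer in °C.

T = 71.3 °C

Gap closes when ΔL₁ + ΔL₂ = 1.07 mm = 1.07×10⁻³ m
(α₁L₁ + α₂L₂)ΔT = g
α₁L₁ + α₂L₂ = 87×10⁻⁷×0.7786 + 93×10⁻⁷×1.488 = 2.061222×10⁻⁵ m/K
ΔT = 1.07×10⁻³ / 2.061222×10⁻⁵ = 51.911 K
T = 19.4 + 51.911 = 71.311 °C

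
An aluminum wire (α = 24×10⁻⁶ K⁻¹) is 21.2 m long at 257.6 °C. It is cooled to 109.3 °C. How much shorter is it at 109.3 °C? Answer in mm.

|ΔT| = |109.3 − 257.6| = 148.3 K
ΔL = αL₀ΔT = (24×10⁻⁶)(21.2)(148.3) = 7.55×10⁻² m

ΔL = 75.5 mm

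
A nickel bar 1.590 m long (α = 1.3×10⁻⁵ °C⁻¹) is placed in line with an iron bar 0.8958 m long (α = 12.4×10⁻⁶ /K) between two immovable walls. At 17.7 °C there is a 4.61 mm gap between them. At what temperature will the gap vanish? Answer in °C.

T = 163 °C

α₁L₁ = 2.067×10⁻⁵ m/K, α₂L₂ = 1.110792×10⁻⁵ m/K → total 3.177792×10⁻⁵ m/K
ΔT = g/(α₁L₁+α₂L₂) = 4.61×10⁻³ / 3.177792×10⁻⁵ = 145.07 K
T = 17.7 + 145.07 = 162.77 °C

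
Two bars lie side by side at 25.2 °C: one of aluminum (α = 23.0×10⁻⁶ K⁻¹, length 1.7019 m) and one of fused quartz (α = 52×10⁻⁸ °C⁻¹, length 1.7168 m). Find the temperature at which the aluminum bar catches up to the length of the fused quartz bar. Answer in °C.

L₁(1 + α₁ΔT) = L₂(1 + α₂ΔT) ⇒ ΔT = (L₂ − L₁)/(α₁L₁ − α₂L₂)
L₂ − L₁ = 1.7168 − 1.7019 = 1.49×10⁻² m
α₁L₁ − α₂L₂ = 23.0×10⁻⁶×1.7019 − 52×10⁻⁸×1.7168 = 3.8250964×10⁻⁵ m/K
ΔT = 1.49×10⁻² / 3.8250964×10⁻⁵ = 389.533 K
T = 25.2 + 389.533 = 414.733 °C

T = 414.7 °C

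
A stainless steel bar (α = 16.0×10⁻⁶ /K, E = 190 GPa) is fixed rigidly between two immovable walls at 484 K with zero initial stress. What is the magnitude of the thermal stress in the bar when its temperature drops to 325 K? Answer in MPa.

Fully constrained: the free strain ε = αΔT is blocked, so σ = Eε = EαΔT.
|ΔT| = 159 K
σ = 190×10⁹ × 16.0×10⁻⁶ × 159 = 4.83×10⁸ Pa

σ = 483 MPa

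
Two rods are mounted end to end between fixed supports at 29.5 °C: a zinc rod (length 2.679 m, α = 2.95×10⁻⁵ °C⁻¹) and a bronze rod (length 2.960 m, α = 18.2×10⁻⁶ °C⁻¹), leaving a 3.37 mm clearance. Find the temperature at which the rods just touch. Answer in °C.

Gap closes when ΔL₁ + ΔL₂ = 3.37 mm = 3.37×10⁻³ m
(α₁L₁ + α₂L₂)ΔT = g
α₁L₁ + α₂L₂ = 2.95×10⁻⁵×2.679 + 18.2×10⁻⁶×2.960 = 1.329025×10⁻⁴ m/K
ΔT = 3.37×10⁻³ / 1.329025×10⁻⁴ = 25.357 K
T = 29.5 + 25.357 = 54.857 °C

T = 54.9 °C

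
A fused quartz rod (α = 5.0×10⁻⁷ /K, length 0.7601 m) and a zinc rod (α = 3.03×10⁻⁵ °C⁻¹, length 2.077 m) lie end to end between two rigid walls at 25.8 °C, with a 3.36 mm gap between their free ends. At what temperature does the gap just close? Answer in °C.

T = 78.9 °C

Gap closes when ΔL₁ + ΔL₂ = 3.36 mm = 3.36×10⁻³ m
(α₁L₁ + α₂L₂)ΔT = g
α₁L₁ + α₂L₂ = 5.0×10⁻⁷×0.7601 + 3.03×10⁻⁵×2.077 = 6.331315×10⁻⁵ m/K
ΔT = 3.36×10⁻³ / 6.331315×10⁻⁵ = 53.070 K
T = 25.8 + 53.070 = 78.870 °C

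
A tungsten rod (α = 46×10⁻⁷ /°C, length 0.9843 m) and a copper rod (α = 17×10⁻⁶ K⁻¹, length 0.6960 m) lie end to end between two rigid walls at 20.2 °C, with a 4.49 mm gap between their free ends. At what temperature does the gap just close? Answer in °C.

α₁L₁ = 4.52778×10⁻⁶ m/K, α₂L₂ = 1.1832×10⁻⁵ m/K → total 1.635978×10⁻⁵ m/K
ΔT = g/(α₁L₁+α₂L₂) = 4.49×10⁻³ / 1.635978×10⁻⁵ = 274.45 K
T = 20.2 + 274.45 = 294.65 °C

T = 295 °C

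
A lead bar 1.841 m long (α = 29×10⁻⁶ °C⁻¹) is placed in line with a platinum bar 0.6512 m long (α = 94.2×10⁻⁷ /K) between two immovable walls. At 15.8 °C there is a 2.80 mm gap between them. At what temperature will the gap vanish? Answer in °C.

T = 62.8 °C

Gap closes when ΔL₁ + ΔL₂ = 2.80 mm = 2.80×10⁻³ m
(α₁L₁ + α₂L₂)ΔT = g
α₁L₁ + α₂L₂ = 29×10⁻⁶×1.841 + 94.2×10⁻⁷×0.6512 = 5.9523304×10⁻⁵ m/K
ΔT = 2.80×10⁻³ / 5.9523304×10⁻⁵ = 47.040 K
T = 15.8 + 47.040 = 62.840 °C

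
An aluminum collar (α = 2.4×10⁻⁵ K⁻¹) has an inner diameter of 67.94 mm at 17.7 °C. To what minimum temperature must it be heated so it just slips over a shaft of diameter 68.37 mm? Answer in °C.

Required Δd = 68.37 − 67.94 = 0.43 mm
Δd = αd₀ΔT ⇒ ΔT = Δd/(αd₀) = 0.43 / (2.4×10⁻⁵ × 67.94) = 263.71 K
T_min = 17.7 + 263.71 = 281.41 °C

T = 281 °C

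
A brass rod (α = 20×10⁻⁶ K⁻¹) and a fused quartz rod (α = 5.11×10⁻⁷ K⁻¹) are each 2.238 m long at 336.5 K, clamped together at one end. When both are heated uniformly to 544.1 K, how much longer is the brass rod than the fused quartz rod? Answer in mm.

9.05 mm

ΔT = 207.6 K
brass: ΔL = 20×10⁻⁶ × 2.238 m × 207.6 = 9.2922×10⁻³ m = 9.2922 mm
fused quartz: ΔL = 5.11×10⁻⁷ × 2.238 m × 207.6 = 2.3742×10⁻⁴ m = 0.23742 mm
difference = 9.2922 − 0.23742 = 9.05478 mm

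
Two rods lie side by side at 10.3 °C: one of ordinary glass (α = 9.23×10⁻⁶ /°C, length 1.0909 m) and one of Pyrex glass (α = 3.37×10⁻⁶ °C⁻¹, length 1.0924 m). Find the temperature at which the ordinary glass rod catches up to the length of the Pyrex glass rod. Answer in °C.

L₁(1 + α₁ΔT) = L₂(1 + α₂ΔT) ⇒ ΔT = (L₂ − L₁)/(α₁L₁ − α₂L₂)
L₂ − L₁ = 1.0924 − 1.0909 = 1.50×10⁻³ m
α₁L₁ − α₂L₂ = 9.23×10⁻⁶×1.0909 − 3.37×10⁻⁶×1.0924 = 6.387619×10⁻⁶ m/K
ΔT = 1.50×10⁻³ / 6.387619×10⁻⁶ = 234.829 K
T = 10.3 + 234.829 = 245.129 °C

T = 245.1 °C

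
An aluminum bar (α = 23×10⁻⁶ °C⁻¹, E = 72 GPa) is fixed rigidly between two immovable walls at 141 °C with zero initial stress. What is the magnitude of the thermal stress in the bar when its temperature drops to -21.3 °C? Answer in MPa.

Fully constrained: the free strain ε = αΔT is blocked, so σ = Eε = EαΔT.
|ΔT| = 162.3 K
σ = 72.0×10⁹ × 23×10⁻⁶ × 162.3 = 2.69×10⁸ Pa

σ = 269 MPa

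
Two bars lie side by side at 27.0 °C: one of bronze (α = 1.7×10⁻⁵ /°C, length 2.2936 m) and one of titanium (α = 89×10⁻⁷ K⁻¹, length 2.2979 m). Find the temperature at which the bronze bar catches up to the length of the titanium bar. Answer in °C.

Equal length when α₁L₁ΔT − α₂L₂ΔT = L₂ − L₁ = 4.30×10⁻³ m
α₁L₁ = 3.89912×10⁻⁵, α₂L₂ = 2.045131×10⁻⁵ → Δ(αL) = 1.853989×10⁻⁵ m/K
ΔT = 4.30×10⁻³ / 1.853989×10⁻⁵ = 231.932 K, so T = 27.0 + 231.932 = 258.932 °C

T = 258.9 °C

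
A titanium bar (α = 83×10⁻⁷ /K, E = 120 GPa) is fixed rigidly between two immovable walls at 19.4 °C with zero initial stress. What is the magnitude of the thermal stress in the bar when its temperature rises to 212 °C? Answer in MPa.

σ = 192 MPa

Fully constrained: the free strain ε = αΔT is blocked, so σ = Eε = EαΔT.
|ΔT| = 192.6 K
σ = 120×10⁹ × 83×10⁻⁷ × 192.6 = 1.92×10⁸ Pa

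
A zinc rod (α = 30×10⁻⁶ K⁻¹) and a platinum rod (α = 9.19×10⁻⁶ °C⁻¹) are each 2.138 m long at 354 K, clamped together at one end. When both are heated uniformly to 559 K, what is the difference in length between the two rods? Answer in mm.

9.12 mm

ΔT = 205 K
zinc: ΔL = 30×10⁻⁶ × 2.138 m × 205 = 1.3149×10⁻² m = 13.149 mm
platinum: ΔL = 9.19×10⁻⁶ × 2.138 m × 205 = 4.0279×10⁻³ m = 4.0279 mm
difference = 13.149 − 4.0279 = 9.1211 mm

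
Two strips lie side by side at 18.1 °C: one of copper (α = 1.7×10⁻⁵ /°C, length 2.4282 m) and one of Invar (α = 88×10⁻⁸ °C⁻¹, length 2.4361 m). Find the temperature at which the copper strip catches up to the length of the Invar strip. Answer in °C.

T = 220.0 °C

L₁(1 + α₁ΔT) = L₂(1 + α₂ΔT) ⇒ ΔT = (L₂ − L₁)/(α₁L₁ − α₂L₂)
L₂ − L₁ = 2.4361 − 2.4282 = 7.90×10⁻³ m
α₁L₁ − α₂L₂ = 1.7×10⁻⁵×2.4282 − 88×10⁻⁸×2.4361 = 3.9135632×10⁻⁵ m/K
ΔT = 7.90×10⁻³ / 3.9135632×10⁻⁵ = 201.862 K
T = 18.1 + 201.862 = 219.962 °C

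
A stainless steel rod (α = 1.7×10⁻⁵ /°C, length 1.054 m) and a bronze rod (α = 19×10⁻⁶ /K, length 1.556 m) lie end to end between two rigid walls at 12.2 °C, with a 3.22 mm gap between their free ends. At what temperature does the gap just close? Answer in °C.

T = 80.0 °C

α₁L₁ = 1.7918×10⁻⁵ m/K, α₂L₂ = 2.9564×10⁻⁵ m/K → total 4.7482×10⁻⁵ m/K
ΔT = g/(α₁L₁+α₂L₂) = 3.22×10⁻³ / 4.7482×10⁻⁵ = 67.815 K
T = 12.2 + 67.815 = 80.015 °C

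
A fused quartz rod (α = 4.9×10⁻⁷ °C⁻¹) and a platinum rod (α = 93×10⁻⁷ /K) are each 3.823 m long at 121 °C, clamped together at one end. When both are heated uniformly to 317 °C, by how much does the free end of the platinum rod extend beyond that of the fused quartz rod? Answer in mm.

6.60 mm

ΔT = 196 K
fused quartz: ΔL = 4.9×10⁻⁷ × 3.823 m × 196 = 3.6716×10⁻⁴ m = 0.36716 mm
platinum: ΔL = 93×10⁻⁷ × 3.823 m × 196 = 6.9686×10⁻³ m = 6.9686 mm
difference = 6.9686 − 0.36716 = 6.60144 mm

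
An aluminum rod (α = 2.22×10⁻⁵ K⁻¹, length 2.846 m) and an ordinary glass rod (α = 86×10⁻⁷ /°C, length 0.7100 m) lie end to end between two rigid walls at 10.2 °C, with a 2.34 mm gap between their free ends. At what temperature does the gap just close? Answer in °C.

T = 44.0 °C

Gap closes when ΔL₁ + ΔL₂ = 2.34 mm = 2.34×10⁻³ m
(α₁L₁ + α₂L₂)ΔT = g
α₁L₁ + α₂L₂ = 2.22×10⁻⁵×2.846 + 86×10⁻⁷×0.7100 = 6.92872×10⁻⁵ m/K
ΔT = 2.34×10⁻³ / 6.92872×10⁻⁵ = 33.772 K
T = 10.2 + 33.772 = 43.972 °C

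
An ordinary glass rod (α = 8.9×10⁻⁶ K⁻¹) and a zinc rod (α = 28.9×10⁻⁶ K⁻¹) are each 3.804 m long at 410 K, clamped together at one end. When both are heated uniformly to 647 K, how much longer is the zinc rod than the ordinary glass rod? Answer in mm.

ΔT = 237 K
ordinary glass: ΔL = 8.9×10⁻⁶ × 3.804 m × 237 = 8.0238×10⁻³ m = 8.0238 mm
zinc: ΔL = 28.9×10⁻⁶ × 3.804 m × 237 = 2.6055×10⁻² m = 26.055 mm
difference = 26.055 − 8.0238 = 18.0312 mm

18.0 mm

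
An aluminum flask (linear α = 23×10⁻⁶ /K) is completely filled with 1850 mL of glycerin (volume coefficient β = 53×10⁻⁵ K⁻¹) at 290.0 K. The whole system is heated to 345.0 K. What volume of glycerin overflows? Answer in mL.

46.9 mL

The flask also expands: β_container ≈ 3α = 6.9×10⁻⁵ /K
Net overflow = V₀(β_liq − 3α_cont)ΔT
β − 3α = 5.30×10⁻⁴ − 6.9×10⁻⁵ = 4.61×10⁻⁴ /K; ΔT = 55.0 K
ΔV = 1850 × 4.61×10⁻⁴ × 55.0 = 46.9 mL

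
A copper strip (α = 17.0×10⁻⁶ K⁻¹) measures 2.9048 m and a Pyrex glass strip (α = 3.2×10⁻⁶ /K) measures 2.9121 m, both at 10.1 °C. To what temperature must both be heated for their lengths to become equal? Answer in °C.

T = 192.3 °C

Equal length when α₁L₁ΔT − α₂L₂ΔT = L₂ − L₁ = 7.30×10⁻³ m
α₁L₁ = 4.93816×10⁻⁵, α₂L₂ = 9.31872×10⁻⁶ → Δ(αL) = 4.006288×10⁻⁵ m/K
ΔT = 7.30×10⁻³ / 4.006288×10⁻⁵ = 182.214 K, so T = 10.1 + 182.214 = 192.314 °C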